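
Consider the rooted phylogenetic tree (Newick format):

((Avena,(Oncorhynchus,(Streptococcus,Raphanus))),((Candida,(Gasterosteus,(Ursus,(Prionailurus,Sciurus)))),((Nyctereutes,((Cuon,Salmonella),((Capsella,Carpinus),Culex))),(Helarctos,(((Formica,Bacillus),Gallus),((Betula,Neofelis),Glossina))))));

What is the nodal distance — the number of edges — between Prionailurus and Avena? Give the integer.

The MRCA of Prionailurus and Avena is the root of the tree.
From Prionailurus up to that node: 6 branches. From Avena up to the same node: 2 branches. Total: 6 + 2 = 8.

8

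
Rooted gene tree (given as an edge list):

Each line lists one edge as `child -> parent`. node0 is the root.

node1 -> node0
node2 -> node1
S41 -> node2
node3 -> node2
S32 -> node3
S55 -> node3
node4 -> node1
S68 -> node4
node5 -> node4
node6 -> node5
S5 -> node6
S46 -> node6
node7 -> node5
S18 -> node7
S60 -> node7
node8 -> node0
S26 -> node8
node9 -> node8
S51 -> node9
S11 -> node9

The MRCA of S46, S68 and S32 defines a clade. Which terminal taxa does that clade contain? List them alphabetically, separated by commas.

S18, S32, S41, S46, S5, S55, S60, S68

Tracing S46: it sits inside (S5,S46).
Tracing S68: it sits inside (S68,((S5,S46),(S18,S60))).
Tracing S32: it sits inside (S32,S55).
The smallest clade enclosing all 3 is ((S41,(S32,S55)),(S68,((S5,S46),(S18,S60)))); the answer is its 8 terminal taxa in alphabetical order.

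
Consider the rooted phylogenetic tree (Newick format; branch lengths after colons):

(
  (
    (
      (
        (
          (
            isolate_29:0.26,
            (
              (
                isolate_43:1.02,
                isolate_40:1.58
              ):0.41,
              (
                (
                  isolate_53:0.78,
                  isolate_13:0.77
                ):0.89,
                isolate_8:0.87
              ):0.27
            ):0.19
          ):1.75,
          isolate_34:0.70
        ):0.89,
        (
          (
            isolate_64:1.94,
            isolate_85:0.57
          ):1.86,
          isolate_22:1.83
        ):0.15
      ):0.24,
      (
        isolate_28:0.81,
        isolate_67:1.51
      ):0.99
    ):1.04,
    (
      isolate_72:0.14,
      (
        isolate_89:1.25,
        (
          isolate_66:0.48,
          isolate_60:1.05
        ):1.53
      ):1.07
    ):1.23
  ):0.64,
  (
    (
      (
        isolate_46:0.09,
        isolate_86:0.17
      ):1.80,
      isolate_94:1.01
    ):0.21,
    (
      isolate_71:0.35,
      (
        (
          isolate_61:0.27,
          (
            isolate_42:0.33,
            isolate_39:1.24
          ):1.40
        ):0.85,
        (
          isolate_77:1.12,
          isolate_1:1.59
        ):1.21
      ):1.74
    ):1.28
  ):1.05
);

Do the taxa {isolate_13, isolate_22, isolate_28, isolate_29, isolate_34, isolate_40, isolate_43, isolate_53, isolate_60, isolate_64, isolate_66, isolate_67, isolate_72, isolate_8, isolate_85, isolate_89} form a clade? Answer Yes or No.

The most recent common ancestor of these taxa subtends (((((isolate_29,((isolate_43,isolate_40),((isolate_53,isolate_13),isolate_8))),isolate_34),((isolate_64,isolate_85),isolate_22)),(isolate_28,isolate_67)),(isolate_72,(isolate_89,(isolate_66,isolate_60)))).
That clade has exactly 16 tips — every listed taxon and nothing else — so the group is monophyletic.

Yes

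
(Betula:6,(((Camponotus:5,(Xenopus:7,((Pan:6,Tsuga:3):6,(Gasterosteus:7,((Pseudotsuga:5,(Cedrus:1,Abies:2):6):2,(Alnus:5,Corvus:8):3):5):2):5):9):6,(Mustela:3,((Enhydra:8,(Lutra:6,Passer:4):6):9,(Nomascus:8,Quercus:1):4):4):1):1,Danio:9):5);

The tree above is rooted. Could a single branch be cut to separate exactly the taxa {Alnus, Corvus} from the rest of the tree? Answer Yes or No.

Yes

The most recent common ancestor of these taxa subtends (Alnus,Corvus).
That clade has exactly 2 tips — every listed taxon and nothing else — so the group is monophyletic.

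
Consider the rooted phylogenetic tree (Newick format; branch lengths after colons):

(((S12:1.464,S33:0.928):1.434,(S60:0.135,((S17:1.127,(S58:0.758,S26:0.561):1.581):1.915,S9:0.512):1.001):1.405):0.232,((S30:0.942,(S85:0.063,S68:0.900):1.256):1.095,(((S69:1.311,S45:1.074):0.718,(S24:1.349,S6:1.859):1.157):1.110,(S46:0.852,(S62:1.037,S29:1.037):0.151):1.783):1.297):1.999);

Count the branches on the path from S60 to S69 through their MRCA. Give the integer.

8

The MRCA of S60 and S69 is the root of the tree.
From S60 up to that node: 3 branches. From S69 up to the same node: 5 branches. Total: 3 + 5 = 8.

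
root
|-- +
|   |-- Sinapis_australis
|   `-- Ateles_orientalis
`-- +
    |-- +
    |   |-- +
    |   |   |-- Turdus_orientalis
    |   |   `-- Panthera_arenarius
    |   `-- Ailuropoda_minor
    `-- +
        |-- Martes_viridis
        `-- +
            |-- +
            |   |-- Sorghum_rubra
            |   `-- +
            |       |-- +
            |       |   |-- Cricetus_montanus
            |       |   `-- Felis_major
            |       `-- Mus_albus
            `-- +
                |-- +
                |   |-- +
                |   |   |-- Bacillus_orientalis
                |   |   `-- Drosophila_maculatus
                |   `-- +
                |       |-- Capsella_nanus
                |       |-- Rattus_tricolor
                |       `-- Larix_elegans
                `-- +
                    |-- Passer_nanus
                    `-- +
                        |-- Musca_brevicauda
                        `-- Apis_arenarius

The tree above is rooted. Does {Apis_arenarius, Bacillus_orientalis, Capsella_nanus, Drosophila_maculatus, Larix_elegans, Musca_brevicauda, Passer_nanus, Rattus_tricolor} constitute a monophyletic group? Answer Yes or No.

The most recent common ancestor of these taxa subtends (((Bacillus_orientalis,Drosophila_maculatus),(Capsella_nanus,Rattus_tricolor,Larix_elegans)),(Passer_nanus,(Musca_brevicauda,Apis_arenarius))).
That clade has exactly 8 tips — every listed taxon and nothing else — so the group is monophyletic.

Yes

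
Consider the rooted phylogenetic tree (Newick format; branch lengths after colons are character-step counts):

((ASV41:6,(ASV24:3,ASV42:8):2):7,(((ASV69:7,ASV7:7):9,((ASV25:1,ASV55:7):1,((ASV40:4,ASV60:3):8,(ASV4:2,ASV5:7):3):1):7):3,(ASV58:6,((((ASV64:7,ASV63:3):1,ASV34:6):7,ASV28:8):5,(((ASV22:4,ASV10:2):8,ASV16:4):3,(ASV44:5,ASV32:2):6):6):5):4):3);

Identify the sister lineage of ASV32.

ASV32 attaches to the tree at the node subtending (ASV44,ASV32).
The other lineage descending from that same node — the sister group — is the single tip ASV44.

ASV44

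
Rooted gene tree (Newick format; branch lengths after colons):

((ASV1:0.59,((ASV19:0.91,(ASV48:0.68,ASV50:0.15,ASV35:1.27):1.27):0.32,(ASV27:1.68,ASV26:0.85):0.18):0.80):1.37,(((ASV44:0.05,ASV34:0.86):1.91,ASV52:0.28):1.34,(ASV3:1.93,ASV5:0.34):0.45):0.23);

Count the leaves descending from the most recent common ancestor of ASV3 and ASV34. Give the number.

5

The MRCA of ASV3 and ASV34 is the node subtending (((ASV44,ASV34),ASV52),(ASV3,ASV5)).
That clade contains 5 terminal taxa: ASV3, ASV34, ASV44, ASV5, ASV52.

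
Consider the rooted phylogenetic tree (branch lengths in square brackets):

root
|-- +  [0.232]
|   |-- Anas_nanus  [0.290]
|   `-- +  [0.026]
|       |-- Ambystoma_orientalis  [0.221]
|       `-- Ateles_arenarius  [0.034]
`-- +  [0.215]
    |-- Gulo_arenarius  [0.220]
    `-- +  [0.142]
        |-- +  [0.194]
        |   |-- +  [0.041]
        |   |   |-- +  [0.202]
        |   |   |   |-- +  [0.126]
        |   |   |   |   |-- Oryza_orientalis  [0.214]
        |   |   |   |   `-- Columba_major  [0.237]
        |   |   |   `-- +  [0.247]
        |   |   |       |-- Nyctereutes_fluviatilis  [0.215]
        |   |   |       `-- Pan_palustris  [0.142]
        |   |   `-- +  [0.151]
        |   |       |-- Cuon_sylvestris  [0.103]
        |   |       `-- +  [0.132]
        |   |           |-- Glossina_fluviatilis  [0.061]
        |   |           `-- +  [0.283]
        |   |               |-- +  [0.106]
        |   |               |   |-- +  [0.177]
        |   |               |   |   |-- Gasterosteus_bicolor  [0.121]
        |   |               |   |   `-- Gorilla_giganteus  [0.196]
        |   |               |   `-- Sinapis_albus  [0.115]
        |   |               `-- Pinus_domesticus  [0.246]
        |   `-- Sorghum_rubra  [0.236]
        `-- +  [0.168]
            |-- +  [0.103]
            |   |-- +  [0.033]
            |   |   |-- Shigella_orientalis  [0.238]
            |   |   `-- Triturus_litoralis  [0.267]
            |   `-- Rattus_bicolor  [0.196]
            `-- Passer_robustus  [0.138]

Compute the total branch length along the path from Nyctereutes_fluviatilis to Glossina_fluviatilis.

The path runs Nyctereutes_fluviatilis → … → MRCA → … → Glossina_fluviatilis; the MRCA is the node subtending (((Oryza_orientalis,Columba_major),(Nyctereutes_fluviatilis,Pan_palustris)),(Cuon_sylvestris,(Glossina_fluviatilis,(((Gasterosteus_bicolor,Gorilla_giganteus),Sinapis_albus),Pinus_domesticus)))).
Branch lengths along that path: 0.215 + 0.247 + 0.202 + 0.151 + 0.132 + 0.061 = 1.008.

1.008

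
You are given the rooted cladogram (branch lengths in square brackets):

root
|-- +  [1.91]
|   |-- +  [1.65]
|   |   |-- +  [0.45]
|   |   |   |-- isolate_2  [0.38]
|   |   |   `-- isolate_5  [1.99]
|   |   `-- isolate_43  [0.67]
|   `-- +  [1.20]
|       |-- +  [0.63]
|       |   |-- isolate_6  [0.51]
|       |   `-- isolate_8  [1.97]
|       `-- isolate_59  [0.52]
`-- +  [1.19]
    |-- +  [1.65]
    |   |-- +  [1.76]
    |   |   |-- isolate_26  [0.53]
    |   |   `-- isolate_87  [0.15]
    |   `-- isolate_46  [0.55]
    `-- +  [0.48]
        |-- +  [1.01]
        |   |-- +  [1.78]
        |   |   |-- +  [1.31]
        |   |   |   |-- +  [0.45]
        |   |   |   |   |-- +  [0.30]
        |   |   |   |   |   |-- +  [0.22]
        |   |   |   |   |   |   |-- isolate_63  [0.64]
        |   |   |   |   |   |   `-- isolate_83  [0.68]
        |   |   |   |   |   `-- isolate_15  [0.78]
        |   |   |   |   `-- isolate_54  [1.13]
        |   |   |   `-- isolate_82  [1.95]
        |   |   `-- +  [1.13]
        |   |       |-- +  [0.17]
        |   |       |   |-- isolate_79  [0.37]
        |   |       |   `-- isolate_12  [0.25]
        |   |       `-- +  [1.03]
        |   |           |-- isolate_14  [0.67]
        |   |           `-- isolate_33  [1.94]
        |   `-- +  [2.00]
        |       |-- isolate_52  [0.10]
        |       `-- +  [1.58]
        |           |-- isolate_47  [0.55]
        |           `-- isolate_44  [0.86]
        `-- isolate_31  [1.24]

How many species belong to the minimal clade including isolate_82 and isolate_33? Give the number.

9

The MRCA of isolate_82 and isolate_33 is the node subtending (((((isolate_63,isolate_83),isolate_15),isolate_54),isolate_82),((isolate_79,isolate_12),(isolate_14,isolate_33))).
That clade contains 9 terminal taxa: isolate_12, isolate_14, isolate_15, isolate_33, isolate_54, isolate_63, isolate_79, isolate_82, isolate_83.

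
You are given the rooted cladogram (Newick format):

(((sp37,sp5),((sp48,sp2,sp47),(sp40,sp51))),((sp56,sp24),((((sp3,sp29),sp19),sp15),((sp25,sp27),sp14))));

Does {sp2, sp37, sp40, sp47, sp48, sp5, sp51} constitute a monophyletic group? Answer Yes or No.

Yes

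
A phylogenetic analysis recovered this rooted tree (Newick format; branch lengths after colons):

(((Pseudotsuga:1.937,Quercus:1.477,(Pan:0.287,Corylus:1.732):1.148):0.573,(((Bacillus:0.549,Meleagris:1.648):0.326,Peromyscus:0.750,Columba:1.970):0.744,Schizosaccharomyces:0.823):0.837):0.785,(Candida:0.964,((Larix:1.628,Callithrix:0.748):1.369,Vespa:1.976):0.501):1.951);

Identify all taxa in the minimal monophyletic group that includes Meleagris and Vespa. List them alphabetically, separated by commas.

Bacillus, Callithrix, Candida, Columba, Corylus, Larix, Meleagris, Pan, Peromyscus, Pseudotsuga, Quercus, Schizosaccharomyces, Vespa

Tracing Meleagris: it sits inside (Bacillus,Meleagris).
Tracing Vespa: it sits inside ((Larix,Callithrix),Vespa).
The smallest clade enclosing both is the whole tree (their MRCA is the root), so the answer is all 13 tips in alphabetical order.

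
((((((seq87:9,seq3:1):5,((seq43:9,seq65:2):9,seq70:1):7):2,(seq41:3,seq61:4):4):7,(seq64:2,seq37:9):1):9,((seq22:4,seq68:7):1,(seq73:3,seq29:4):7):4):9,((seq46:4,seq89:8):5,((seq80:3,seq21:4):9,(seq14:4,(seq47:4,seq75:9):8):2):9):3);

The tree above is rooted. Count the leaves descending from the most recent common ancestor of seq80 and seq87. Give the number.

The MRCA of seq80 and seq87 is the root, so the clade is the entire tree.
That clade contains 20 terminal taxa: seq14, seq21, seq22, seq29, seq3, seq37, seq41, seq43, seq46, seq47, seq61, seq64, seq65, seq68, seq70, seq73, seq75, seq80, seq87, seq89.

20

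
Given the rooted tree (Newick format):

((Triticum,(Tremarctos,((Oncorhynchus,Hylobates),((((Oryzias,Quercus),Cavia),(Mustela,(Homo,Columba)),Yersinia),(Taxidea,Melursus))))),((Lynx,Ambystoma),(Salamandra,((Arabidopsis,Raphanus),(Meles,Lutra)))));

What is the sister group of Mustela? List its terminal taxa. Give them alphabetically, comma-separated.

Mustela attaches to the tree at the node subtending (Mustela,(Homo,Columba)).
The other lineage descending from that same node — the sister group — is (Homo,Columba); its 2 tips in alphabetical order are the answer.

Columba, Homo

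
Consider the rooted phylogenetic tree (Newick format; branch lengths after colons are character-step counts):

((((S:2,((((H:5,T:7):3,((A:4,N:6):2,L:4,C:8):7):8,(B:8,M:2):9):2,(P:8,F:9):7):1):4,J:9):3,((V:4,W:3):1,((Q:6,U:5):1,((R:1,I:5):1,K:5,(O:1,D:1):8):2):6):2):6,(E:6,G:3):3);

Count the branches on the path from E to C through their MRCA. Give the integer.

10

The MRCA of E and C is the root of the tree.
From E up to that node: 2 branches. From C up to the same node: 8 branches. Total: 2 + 8 = 10.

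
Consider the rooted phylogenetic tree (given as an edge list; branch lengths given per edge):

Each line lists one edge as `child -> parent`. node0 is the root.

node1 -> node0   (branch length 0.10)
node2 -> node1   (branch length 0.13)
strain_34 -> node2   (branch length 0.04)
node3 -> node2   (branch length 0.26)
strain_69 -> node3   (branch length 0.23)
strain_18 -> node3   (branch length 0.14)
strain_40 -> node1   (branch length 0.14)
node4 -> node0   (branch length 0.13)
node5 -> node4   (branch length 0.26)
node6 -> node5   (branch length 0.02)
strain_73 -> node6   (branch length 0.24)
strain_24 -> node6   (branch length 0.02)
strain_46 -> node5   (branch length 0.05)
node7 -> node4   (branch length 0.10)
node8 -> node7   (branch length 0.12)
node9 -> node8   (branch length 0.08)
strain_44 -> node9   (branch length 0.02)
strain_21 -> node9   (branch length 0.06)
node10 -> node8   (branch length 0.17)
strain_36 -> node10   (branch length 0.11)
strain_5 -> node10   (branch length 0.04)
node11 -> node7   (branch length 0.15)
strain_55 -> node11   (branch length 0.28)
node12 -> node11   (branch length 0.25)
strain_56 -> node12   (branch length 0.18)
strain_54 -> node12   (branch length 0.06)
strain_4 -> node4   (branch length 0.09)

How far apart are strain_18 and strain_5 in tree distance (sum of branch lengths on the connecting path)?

1.19

The path runs strain_18 → … → MRCA → … → strain_5; the MRCA is the root of the tree.
Branch lengths along that path: 0.14 + 0.26 + 0.13 + 0.10 + 0.13 + 0.10 + 0.12 + 0.17 + 0.04 = 1.19.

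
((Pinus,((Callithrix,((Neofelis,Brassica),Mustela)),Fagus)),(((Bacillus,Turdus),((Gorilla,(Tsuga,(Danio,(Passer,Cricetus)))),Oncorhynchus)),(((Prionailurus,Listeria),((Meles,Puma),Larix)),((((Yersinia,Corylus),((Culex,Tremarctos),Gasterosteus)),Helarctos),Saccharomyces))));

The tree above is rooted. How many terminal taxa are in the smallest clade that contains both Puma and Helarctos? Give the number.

12

The MRCA of Puma and Helarctos is the node subtending (((Prionailurus,Listeria),((Meles,Puma),Larix)),((((Yersinia,Corylus),((Culex,Tremarctos),Gasterosteus)),Helarctos),Saccharomyces)).
That clade contains 12 terminal taxa: Corylus, Culex, Gasterosteus, Helarctos, Larix, Listeria, Meles, Prionailurus, Puma, Saccharomyces, Tremarctos, Yersinia.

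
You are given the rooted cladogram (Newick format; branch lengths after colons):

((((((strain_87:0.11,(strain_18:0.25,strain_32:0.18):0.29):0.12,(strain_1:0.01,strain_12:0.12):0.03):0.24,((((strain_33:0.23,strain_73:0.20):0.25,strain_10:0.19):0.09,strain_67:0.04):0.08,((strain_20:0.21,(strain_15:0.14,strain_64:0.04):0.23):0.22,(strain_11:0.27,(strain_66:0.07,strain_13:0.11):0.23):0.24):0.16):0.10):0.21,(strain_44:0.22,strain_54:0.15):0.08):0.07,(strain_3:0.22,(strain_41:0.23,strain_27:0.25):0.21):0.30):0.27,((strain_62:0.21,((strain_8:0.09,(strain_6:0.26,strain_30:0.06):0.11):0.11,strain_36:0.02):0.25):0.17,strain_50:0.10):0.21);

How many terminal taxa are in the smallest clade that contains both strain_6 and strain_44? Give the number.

The MRCA of strain_6 and strain_44 is the root, so the clade is the entire tree.
That clade contains 26 terminal taxa: strain_1, strain_10, strain_11, strain_12, strain_13, strain_15, strain_18, strain_20, strain_27, strain_3, strain_30, strain_32, strain_33, strain_36, strain_41, strain_44, strain_50, strain_54, strain_6, strain_62, strain_64, strain_66, strain_67, strain_73, strain_8, strain_87.

26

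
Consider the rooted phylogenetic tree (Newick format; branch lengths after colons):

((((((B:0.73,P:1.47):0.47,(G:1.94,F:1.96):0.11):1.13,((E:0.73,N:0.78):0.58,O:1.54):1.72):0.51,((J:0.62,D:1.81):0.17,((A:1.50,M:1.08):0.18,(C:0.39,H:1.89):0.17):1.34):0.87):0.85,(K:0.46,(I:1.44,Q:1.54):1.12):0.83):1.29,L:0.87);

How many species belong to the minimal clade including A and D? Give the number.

The MRCA of A and D is the node subtending ((J,D),((A,M),(C,H))).
That clade contains 6 terminal taxa: A, C, D, H, J, M.

6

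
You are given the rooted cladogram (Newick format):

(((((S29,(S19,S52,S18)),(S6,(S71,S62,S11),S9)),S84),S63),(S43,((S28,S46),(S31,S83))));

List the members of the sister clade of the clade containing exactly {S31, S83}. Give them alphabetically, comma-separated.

S28, S46

The clade containing exactly {S31, S83} attaches to the tree at the node subtending ((S28,S46),(S31,S83)).
The other lineage descending from that same node — the sister group — is (S28,S46); its 2 tips in alphabetical order are the answer.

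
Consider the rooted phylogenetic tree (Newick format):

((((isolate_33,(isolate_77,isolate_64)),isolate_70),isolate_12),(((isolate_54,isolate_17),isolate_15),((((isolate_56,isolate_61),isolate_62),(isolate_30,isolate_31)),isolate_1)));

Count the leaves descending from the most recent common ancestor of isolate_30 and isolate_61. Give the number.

The MRCA of isolate_30 and isolate_61 is the node subtending (((isolate_56,isolate_61),isolate_62),(isolate_30,isolate_31)).
That clade contains 5 terminal taxa: isolate_30, isolate_31, isolate_56, isolate_61, isolate_62.

5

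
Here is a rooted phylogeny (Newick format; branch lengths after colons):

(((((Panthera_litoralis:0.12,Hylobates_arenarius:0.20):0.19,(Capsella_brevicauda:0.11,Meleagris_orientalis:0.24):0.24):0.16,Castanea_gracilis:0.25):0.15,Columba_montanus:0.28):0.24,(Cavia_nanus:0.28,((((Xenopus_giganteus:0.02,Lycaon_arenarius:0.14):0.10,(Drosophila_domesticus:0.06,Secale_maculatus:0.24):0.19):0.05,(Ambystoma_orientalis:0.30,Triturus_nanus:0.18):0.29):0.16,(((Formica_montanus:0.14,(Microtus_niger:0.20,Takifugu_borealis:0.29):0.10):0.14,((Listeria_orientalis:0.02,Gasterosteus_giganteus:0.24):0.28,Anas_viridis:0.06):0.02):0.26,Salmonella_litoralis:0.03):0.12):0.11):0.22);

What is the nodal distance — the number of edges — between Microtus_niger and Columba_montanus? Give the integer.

9

The MRCA of Microtus_niger and Columba_montanus is the root of the tree.
From Microtus_niger up to that node: 7 branches. From Columba_montanus up to the same node: 2 branches. Total: 7 + 2 = 9.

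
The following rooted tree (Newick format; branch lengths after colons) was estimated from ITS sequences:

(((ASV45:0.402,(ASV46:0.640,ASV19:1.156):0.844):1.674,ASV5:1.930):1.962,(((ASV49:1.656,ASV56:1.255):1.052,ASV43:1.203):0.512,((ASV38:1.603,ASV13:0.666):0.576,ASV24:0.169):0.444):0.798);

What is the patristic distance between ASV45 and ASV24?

5.449

The path runs ASV45 → … → MRCA → … → ASV24; the MRCA is the root of the tree.
Branch lengths along that path: 0.402 + 1.674 + 1.962 + 0.798 + 0.444 + 0.169 = 5.449.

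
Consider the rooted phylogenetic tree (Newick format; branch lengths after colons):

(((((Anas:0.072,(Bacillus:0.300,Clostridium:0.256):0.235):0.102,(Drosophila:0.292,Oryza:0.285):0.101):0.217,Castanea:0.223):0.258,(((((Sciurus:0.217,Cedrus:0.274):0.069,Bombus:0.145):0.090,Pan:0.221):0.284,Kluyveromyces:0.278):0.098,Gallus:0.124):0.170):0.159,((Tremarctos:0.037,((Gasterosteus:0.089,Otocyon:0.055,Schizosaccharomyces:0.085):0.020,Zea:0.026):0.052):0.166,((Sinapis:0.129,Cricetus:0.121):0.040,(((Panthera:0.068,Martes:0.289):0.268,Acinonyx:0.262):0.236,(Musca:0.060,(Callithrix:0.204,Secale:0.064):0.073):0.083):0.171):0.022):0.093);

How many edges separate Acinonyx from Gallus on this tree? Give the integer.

The MRCA of Acinonyx and Gallus is the root of the tree.
From Acinonyx up to that node: 5 branches. From Gallus up to the same node: 3 branches. Total: 5 + 3 = 8.

8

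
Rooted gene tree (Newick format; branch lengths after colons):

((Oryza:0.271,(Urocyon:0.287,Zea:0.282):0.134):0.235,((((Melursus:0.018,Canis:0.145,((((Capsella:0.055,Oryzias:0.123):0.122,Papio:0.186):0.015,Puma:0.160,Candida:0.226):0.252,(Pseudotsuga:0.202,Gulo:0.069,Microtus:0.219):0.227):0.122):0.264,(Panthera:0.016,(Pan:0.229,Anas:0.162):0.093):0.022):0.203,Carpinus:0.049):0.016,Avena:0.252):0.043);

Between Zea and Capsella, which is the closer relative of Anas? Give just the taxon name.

The MRCA of Anas and Capsella subtends ((Melursus,Canis,((((Capsella,Oryzias),Papio),Puma,Candida),(Pseudotsuga,Gulo,Microtus))),(Panthera,(Pan,Anas))) (13 taxa).
The MRCA of Anas and Zea is the root, subtending the entire tree (18 taxa).
The first is nested inside the second, so Anas shares a more recent common ancestor with Capsella.

Capsella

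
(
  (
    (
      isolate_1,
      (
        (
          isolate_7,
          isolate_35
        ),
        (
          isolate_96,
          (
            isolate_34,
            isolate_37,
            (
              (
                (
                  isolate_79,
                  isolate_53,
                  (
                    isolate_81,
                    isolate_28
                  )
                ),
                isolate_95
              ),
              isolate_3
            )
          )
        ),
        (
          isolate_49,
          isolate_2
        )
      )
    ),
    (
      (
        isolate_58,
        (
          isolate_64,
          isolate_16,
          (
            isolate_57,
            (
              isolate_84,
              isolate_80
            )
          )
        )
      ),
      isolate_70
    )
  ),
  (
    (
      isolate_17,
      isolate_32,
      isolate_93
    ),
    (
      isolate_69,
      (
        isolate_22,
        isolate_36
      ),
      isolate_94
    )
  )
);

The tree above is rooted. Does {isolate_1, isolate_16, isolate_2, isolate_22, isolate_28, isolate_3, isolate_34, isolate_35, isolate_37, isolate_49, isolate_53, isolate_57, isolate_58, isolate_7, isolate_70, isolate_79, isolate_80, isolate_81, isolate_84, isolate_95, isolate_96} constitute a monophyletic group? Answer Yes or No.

The MRCA of the listed taxa is the root, so the smallest clade containing them is the whole tree.
That clade also contains isolate_17, isolate_32, isolate_36, isolate_64, isolate_69, isolate_93, isolate_94, which are not in the proposed group, so the group is not monophyletic.

No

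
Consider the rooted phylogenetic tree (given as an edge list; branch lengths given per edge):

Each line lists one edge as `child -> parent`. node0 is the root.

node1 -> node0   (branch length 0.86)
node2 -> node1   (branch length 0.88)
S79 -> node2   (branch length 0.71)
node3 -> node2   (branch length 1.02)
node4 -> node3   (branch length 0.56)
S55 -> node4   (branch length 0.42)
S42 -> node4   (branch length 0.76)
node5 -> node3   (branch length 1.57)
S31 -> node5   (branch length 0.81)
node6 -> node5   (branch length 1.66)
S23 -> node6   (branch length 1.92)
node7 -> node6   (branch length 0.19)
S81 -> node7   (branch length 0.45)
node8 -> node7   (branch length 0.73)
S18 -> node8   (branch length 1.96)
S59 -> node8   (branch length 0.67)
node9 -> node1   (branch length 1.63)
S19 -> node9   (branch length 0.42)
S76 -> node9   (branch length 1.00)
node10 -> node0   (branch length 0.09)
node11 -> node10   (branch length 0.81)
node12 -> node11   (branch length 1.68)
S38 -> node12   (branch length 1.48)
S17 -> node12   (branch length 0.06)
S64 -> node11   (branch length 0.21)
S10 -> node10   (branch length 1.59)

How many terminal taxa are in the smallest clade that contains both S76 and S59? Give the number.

10

The MRCA of S76 and S59 is the node subtending ((S79,((S55,S42),(S31,(S23,(S81,(S18,S59)))))),(S19,S76)).
That clade contains 10 terminal taxa: S18, S19, S23, S31, S42, S55, S59, S76, S79, S81.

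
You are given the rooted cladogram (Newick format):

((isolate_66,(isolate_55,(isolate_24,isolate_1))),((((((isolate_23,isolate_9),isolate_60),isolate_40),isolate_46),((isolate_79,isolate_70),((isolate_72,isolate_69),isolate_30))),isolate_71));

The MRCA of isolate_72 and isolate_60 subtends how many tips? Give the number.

10

The MRCA of isolate_72 and isolate_60 is the node subtending (((((isolate_23,isolate_9),isolate_60),isolate_40),isolate_46),((isolate_79,isolate_70),((isolate_72,isolate_69),isolate_30))).
That clade contains 10 terminal taxa: isolate_23, isolate_30, isolate_40, isolate_46, isolate_60, isolate_69, isolate_70, isolate_72, isolate_79, isolate_9.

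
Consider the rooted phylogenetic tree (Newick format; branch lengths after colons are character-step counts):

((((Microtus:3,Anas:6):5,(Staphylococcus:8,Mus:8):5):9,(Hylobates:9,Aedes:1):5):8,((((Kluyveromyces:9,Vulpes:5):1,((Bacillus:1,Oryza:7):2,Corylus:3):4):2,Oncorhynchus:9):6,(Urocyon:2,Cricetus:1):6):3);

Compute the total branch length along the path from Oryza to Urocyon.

The path runs Oryza → … → MRCA → … → Urocyon; the MRCA is the node subtending ((((Kluyveromyces,Vulpes),((Bacillus,Oryza),Corylus)),Oncorhynchus),(Urocyon,Cricetus)).
Branch lengths along that path: 7 + 2 + 4 + 2 + 6 + 6 + 2 = 29.

29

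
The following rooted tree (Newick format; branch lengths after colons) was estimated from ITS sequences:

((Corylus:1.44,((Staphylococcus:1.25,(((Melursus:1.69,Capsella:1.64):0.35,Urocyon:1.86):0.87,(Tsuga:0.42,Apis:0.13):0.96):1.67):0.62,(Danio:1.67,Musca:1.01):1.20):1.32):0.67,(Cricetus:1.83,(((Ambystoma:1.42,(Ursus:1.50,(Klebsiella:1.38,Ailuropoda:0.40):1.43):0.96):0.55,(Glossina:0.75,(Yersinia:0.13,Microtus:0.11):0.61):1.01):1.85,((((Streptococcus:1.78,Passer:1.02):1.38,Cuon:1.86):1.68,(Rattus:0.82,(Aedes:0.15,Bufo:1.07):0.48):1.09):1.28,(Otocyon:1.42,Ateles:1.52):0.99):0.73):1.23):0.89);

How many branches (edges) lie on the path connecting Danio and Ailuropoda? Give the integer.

11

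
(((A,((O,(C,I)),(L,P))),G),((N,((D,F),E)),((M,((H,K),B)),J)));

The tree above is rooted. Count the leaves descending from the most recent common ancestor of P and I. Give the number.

The MRCA of P and I is the node subtending ((O,(C,I)),(L,P)).
That clade contains 5 terminal taxa: C, I, L, O, P.

5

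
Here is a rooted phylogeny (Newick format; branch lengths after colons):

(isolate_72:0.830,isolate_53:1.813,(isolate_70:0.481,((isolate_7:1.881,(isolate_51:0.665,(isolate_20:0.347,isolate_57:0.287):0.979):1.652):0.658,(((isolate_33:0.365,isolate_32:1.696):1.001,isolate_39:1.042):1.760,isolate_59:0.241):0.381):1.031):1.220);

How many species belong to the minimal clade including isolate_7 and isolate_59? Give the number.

The MRCA of isolate_7 and isolate_59 is the node subtending ((isolate_7,(isolate_51,(isolate_20,isolate_57))),(((isolate_33,isolate_32),isolate_39),isolate_59)).
That clade contains 8 terminal taxa: isolate_20, isolate_32, isolate_33, isolate_39, isolate_51, isolate_57, isolate_59, isolate_7.

8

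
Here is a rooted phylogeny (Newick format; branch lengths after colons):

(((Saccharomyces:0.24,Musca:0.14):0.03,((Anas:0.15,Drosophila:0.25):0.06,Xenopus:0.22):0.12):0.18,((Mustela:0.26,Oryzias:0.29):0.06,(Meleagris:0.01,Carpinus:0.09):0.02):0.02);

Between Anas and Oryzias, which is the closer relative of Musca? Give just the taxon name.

Anas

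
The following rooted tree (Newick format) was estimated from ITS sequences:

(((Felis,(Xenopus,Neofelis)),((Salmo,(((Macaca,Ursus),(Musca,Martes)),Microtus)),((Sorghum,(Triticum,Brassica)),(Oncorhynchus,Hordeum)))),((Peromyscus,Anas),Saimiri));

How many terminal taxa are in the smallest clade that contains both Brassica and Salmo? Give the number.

The MRCA of Brassica and Salmo is the node subtending ((Salmo,(((Macaca,Ursus),(Musca,Martes)),Microtus)),((Sorghum,(Triticum,Brassica)),(Oncorhynchus,Hordeum))).
That clade contains 11 terminal taxa: Brassica, Hordeum, Macaca, Martes, Microtus, Musca, Oncorhynchus, Salmo, Sorghum, Triticum, Ursus.

11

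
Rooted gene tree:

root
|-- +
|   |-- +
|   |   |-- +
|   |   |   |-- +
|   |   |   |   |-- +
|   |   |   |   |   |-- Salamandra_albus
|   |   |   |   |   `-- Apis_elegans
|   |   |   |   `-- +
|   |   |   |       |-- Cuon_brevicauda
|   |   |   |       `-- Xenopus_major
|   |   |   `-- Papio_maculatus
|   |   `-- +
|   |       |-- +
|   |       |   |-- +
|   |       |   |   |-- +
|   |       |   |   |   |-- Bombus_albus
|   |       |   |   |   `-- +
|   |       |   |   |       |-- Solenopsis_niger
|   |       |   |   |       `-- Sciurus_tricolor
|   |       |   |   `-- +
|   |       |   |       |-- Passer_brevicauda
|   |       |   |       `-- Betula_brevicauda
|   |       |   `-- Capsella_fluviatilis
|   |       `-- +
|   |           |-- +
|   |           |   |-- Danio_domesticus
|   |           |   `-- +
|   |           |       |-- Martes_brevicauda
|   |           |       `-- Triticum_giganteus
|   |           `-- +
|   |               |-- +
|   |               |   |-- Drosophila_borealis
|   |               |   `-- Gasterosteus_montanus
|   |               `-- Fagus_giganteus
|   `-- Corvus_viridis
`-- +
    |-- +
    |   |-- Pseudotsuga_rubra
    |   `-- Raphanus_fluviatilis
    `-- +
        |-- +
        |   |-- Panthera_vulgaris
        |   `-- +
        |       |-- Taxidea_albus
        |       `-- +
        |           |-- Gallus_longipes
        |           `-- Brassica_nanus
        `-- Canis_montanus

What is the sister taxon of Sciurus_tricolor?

Sciurus_tricolor attaches to the tree at the node subtending (Solenopsis_niger,Sciurus_tricolor).
The other lineage descending from that same node — the sister group — is the single tip Solenopsis_niger.

Solenopsis_niger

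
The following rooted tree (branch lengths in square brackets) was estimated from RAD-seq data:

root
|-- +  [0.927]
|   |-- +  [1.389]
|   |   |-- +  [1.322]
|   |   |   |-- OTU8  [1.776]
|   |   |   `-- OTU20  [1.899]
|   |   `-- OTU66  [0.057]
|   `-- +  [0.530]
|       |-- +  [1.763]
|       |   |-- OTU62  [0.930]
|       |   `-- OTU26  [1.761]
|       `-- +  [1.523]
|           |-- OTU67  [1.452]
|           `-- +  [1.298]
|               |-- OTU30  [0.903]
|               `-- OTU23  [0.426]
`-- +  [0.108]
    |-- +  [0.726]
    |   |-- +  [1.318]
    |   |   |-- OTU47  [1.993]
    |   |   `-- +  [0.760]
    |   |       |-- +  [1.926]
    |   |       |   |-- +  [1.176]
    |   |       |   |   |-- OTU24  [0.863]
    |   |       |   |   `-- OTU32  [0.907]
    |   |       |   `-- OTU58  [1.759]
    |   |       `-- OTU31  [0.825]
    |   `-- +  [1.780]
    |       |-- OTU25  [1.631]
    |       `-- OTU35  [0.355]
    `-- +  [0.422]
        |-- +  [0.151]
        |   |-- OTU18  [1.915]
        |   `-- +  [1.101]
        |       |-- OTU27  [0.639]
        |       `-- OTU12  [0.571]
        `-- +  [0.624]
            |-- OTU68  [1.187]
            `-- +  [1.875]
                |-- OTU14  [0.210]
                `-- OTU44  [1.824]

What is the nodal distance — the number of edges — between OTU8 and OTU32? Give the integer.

11

The MRCA of OTU8 and OTU32 is the root of the tree.
From OTU8 up to that node: 4 branches. From OTU32 up to the same node: 7 branches. Total: 4 + 7 = 11.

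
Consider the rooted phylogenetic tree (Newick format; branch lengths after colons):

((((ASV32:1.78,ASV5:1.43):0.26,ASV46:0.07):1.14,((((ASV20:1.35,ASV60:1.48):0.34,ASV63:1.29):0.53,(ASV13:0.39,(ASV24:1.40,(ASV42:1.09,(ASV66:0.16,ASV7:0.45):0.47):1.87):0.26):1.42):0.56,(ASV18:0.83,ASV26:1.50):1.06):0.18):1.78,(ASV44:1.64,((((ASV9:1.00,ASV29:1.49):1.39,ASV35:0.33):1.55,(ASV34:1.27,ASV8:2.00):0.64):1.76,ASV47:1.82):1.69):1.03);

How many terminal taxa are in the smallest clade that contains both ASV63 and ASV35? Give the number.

The MRCA of ASV63 and ASV35 is the root, so the clade is the entire tree.
That clade contains 20 terminal taxa: ASV13, ASV18, ASV20, ASV24, ASV26, ASV29, ASV32, ASV34, ASV35, ASV42, ASV44, ASV46, ASV47, ASV5, ASV60, ASV63, ASV66, ASV7, ASV8, ASV9.

20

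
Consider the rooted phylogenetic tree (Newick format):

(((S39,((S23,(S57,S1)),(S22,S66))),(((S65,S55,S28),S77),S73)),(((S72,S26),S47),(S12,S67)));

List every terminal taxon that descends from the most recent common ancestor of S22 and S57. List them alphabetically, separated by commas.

S1, S22, S23, S57, S66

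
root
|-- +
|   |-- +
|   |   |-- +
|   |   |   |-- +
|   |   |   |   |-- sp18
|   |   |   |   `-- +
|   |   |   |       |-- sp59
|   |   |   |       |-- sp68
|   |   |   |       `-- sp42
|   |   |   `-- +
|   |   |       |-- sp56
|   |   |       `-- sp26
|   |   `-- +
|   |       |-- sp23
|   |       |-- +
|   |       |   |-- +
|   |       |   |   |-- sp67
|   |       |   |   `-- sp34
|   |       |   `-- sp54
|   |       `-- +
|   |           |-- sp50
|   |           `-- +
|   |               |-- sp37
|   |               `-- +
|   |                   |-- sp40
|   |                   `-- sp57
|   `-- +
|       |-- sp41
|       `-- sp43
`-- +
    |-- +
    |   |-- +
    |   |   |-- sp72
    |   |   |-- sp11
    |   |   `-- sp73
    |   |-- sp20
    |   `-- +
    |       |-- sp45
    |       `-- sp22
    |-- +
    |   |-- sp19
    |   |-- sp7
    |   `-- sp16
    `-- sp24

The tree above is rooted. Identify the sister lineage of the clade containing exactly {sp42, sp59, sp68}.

sp18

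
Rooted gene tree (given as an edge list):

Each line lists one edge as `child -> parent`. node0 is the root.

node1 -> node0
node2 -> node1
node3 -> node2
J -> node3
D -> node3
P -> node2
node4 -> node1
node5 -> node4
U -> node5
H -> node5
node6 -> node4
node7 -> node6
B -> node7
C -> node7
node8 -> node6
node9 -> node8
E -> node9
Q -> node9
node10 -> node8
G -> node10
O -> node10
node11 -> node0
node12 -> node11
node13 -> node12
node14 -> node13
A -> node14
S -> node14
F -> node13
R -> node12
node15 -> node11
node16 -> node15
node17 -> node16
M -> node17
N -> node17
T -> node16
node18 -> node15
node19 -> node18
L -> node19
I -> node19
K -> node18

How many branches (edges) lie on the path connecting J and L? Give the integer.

The MRCA of J and L is the root of the tree.
From J up to that node: 4 branches. From L up to the same node: 5 branches. Total: 4 + 5 = 9.

9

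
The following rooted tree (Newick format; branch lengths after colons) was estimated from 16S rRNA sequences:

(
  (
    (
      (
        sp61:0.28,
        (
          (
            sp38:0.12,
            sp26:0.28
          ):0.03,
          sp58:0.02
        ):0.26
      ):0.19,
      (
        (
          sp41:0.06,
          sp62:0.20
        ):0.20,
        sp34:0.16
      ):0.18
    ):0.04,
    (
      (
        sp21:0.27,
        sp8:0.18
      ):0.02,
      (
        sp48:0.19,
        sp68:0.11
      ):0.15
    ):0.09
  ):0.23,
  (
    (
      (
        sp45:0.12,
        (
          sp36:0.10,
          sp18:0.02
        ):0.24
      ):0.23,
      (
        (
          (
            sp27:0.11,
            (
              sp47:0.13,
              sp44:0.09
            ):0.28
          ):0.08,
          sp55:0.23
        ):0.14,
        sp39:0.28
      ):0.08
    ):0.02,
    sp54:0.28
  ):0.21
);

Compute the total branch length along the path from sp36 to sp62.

1.65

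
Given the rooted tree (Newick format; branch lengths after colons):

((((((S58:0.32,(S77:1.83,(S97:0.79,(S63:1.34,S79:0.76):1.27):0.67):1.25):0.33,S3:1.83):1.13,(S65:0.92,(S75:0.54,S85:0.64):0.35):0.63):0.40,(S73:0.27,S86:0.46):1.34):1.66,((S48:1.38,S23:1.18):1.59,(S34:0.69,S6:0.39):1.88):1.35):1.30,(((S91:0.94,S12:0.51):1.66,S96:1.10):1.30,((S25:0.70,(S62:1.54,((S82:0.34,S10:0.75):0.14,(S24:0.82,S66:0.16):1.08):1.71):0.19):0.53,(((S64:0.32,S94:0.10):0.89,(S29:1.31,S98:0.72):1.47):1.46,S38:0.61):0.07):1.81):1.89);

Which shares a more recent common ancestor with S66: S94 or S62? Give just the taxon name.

S62

The MRCA of S66 and S62 subtends (S62,((S82,S10),(S24,S66))) (5 taxa).
The MRCA of S66 and S94 subtends ((S25,(S62,((S82,S10),(S24,S66)))),(((S64,S94),(S29,S98)),S38)) (11 taxa).
The first is nested inside the second, so S66 shares a more recent common ancestor with S62.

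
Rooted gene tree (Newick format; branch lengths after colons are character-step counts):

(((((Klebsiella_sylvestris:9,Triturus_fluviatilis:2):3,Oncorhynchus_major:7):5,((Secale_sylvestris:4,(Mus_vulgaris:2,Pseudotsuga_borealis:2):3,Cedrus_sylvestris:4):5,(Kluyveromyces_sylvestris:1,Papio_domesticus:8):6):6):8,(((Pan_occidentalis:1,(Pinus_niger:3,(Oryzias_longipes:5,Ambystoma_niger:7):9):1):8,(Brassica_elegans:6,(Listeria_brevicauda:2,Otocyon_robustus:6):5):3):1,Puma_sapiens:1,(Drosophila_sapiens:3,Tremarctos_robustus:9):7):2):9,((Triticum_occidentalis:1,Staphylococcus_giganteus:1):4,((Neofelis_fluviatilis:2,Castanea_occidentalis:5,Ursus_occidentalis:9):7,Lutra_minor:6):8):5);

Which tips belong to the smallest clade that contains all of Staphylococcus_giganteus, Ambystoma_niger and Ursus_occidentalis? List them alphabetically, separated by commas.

Ambystoma_niger, Brassica_elegans, Castanea_occidentalis, Cedrus_sylvestris, Drosophila_sapiens, Klebsiella_sylvestris, Kluyveromyces_sylvestris, Listeria_brevicauda, Lutra_minor, Mus_vulgaris, Neofelis_fluviatilis, Oncorhynchus_major, Oryzias_longipes, Otocyon_robustus, Pan_occidentalis, Papio_domesticus, Pinus_niger, Pseudotsuga_borealis, Puma_sapiens, Secale_sylvestris, Staphylococcus_giganteus, Tremarctos_robustus, Triticum_occidentalis, Triturus_fluviatilis, Ursus_occidentalis

Tracing Staphylococcus_giganteus: it sits inside (Triticum_occidentalis,Staphylococcus_giganteus).
Tracing Ambystoma_niger: it sits inside (Oryzias_longipes,Ambystoma_niger).
Tracing Ursus_occidentalis: it sits inside (Neofelis_fluviatilis,Castanea_occidentalis,Ursus_occidentalis).
The smallest clade enclosing all 3 is the whole tree (their MRCA is the root), so the answer is all 25 tips in alphabetical order.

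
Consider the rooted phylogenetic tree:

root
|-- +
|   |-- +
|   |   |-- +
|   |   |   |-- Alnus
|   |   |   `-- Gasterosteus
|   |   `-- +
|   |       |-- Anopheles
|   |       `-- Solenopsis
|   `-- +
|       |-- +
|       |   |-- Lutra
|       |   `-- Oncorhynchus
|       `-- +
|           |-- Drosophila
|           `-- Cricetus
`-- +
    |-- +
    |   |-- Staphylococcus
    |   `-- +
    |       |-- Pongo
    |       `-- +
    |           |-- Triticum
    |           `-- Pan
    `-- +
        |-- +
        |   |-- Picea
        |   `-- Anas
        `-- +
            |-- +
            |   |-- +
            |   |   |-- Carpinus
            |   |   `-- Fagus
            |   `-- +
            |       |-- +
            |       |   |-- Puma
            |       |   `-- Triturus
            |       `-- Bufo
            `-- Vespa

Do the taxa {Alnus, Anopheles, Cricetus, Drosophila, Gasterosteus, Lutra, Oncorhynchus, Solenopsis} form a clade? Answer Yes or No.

The most recent common ancestor of these taxa subtends (((Alnus,Gasterosteus),(Anopheles,Solenopsis)),((Lutra,Oncorhynchus),(Drosophila,Cricetus))).
That clade has exactly 8 tips — every listed taxon and nothing else — so the group is monophyletic.

Yes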